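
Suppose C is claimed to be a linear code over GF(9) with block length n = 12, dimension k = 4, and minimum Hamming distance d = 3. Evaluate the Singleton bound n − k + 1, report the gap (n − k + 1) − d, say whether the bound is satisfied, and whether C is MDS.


Singleton RHS = n − k + 1 = 9, slack = 6, bound satisfied, not MDS.

Singleton bound: d ≤ n − k + 1.
Here n = 12, k = 4, so n − k + 1 = 9.
Given d = 3, check d ≤ 9: YES.
Slack = (n − k + 1) − d = 6.
The code is NOT MDS (slack = 6 > 0).
Description: the claimed parameters are [12, 4, 3]_9; such a code would be non-MDS.


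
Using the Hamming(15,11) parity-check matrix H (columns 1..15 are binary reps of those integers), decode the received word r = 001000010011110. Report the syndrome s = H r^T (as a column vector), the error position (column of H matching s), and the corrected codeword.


s = (1, 1, 1, 1)^T, error position = 15, corrected codeword c = 001000010011111

Compute s = H r^T mod 2 one row at a time:
  s_1 = 1 + 0 + 0 + 1 + 1 + 1 + 1 + 0 = 5 ≡ 1 (mod 2).
  s_2 = 0 + 0 + 0 + 0 + 1 + 1 + 1 + 0 = 3 ≡ 1 (mod 2).
  s_3 = 0 + 1 + 0 + 0 + 0 + 1 + 1 + 0 = 3 ≡ 1 (mod 2).
  s_4 = 0 + 1 + 0 + 0 + 0 + 1 + 1 + 0 = 3 ≡ 1 (mod 2).
s = (1, 1, 1, 1)^T — this equals column 15 of H (binary 1111), so error is at position 15.
Correct: flip bit 15 of r = 001000010011110 to get c = 001000010011111.


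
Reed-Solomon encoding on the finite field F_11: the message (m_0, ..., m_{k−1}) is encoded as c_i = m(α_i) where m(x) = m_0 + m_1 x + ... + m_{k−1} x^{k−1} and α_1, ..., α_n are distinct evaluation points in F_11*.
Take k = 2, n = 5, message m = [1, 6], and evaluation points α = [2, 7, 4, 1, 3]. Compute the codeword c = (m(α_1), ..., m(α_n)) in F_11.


c = [2, 10, 3, 7, 8]

Message polynomial: m(x) = 1 + 6·x (mod 11).
For each evaluation point α_i, compute m(α_i) mod 11:
  α_1 = 2: Horner steps 6 → 2, so m(2) = 2.
  α_2 = 7: Horner steps 6 → 10, so m(7) = 10.
  α_3 = 4: Horner steps 6 → 3, so m(4) = 3.
  α_4 = 1: Horner steps 6 → 7, so m(1) = 7.
  α_5 = 3: Horner steps 6 → 8, so m(3) = 8.
Codeword c = [2, 10, 3, 7, 8] ∈ F_11^5.


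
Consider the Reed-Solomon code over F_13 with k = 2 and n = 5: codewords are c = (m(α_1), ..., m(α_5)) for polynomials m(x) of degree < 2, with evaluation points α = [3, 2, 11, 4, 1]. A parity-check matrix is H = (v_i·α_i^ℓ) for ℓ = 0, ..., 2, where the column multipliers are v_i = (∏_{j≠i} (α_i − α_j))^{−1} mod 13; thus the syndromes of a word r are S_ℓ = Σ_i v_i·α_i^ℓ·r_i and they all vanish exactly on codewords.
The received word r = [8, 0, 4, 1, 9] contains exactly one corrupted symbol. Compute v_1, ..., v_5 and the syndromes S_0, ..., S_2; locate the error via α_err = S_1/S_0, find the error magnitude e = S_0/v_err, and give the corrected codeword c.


S = (3, 6, 12), error at position 2, error magnitude e = 11, c = [8, 2, 4, 1, 9].

Step 1: column multipliers v_i = (∏_{j≠i}(α_i − α_j))^{−1} mod 13.
  i = 1 (α = 3): (3−2)(3−11)(3−4)(3−1) = 1·(−8)·(−1)·2 = 16 ≡ 3, so v_1 = 3^{−1} = 9 (mod 13).
  i = 2 (α = 2): (2−3)(2−11)(2−4)(2−1) = (−1)·(−9)·(−2)·1 = −18 ≡ 8, so v_2 = 8^{−1} = 5 (mod 13).
  i = 3 (α = 11): (11−3)(11−2)(11−4)(11−1) = 8·9·7·10 = 5040 ≡ 9, so v_3 = 9^{−1} = 3 (mod 13).
  i = 4 (α = 4): (4−3)(4−2)(4−11)(4−1) = 1·2·(−7)·3 = −42 ≡ 10, so v_4 = 10^{−1} = 4 (mod 13).
  i = 5 (α = 1): (1−3)(1−2)(1−11)(1−4) = (−2)·(−1)·(−10)·(−3) = 60 ≡ 8, so v_5 = 8^{−1} = 5 (mod 13).
  v = [9, 5, 3, 4, 5].
Step 2: syndromes of r = [8, 0, 4, 1, 9] (all sums mod 13).
  S_0 = Σ v_i r_i = 9·8 + 5·0 + 3·4 + 4·1 + 5·9 = 133 ≡ 3.
  S_1 = Σ v_i α_i r_i = 9·3·8 + 5·2·0 + 3·11·4 + 4·4·1 + 5·1·9 = 409 ≡ 6.
  α_i^2 mod 13 = [9, 4, 4, 3, 1].
  S_2 = Σ v_i α_i^2 r_i = 9·9·8 + 5·4·0 + 3·4·4 + 4·3·1 + 5·1·9 = 753 ≡ 12.
  S = (3, 6, 12) ≠ 0, so r is not a codeword (an error is present).
Step 3: locate the error. For a single error e at position i, S_ℓ = v_i·e·α_i^ℓ, so α_err = S_1/S_0.
  S_0^{−1} = 3^{−1} = 9 (mod 13), so α_err = 6·9 = 54 ≡ 2 = α_2. Error position i = 2.
  Consistency check: S_2/S_1 = 12·11 = 132 ≡ 2 = α_err ✓ (single-error assumption holds).
Step 4: error magnitude e = S_0/v_2 = S_0·∏_{j≠2}(α_2 − α_j) = 3·8 = 24 ≡ 11 (mod 13).
Step 5: correct position 2: c_2 = r_2 − e = 0 − 11 ≡ 2 (mod 13). Hence c = [8, 2, 4, 1, 9].
  Check: interpolating c through the α_i gives m(x) = 3 + 6·x (degree < 2) with m(α_i) = c_i for every i, so c is indeed a codeword.


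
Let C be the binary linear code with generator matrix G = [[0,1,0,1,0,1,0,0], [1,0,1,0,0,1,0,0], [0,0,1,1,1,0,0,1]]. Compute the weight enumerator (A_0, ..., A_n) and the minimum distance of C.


Weight distribution: A_0 = 1, A_3 = 2, A_4 = 3, A_5 = 2. Minimum distance d = 3.

Enumerate all 2^3 = 8 messages m ∈ F_2^3.
For each, compute codeword c = mG in F_2^8, then tally its weight.
  m = 000 → c = 00000000, weight = 0.
  m = 100 → c = 01010100, weight = 3.
  m = 010 → c = 10100100, weight = 3.
  m = 110 → c = 11110000, weight = 4.
  m = 001 → c = 00111001, weight = 4.
  m = 101 → c = 01101101, weight = 5.
  m = 011 → c = 10011101, weight = 5.
  m = 111 → c = 11001001, weight = 4.
Tally weights:
  weight 0: 1 codewords.
  weight 3: 2 codewords.
  weight 4: 3 codewords.
  weight 5: 2 codewords.
Minimum distance d = smallest w > 0 with A_w > 0 = 3.
Sanity: Σ A_w = 8 = 2^3 = 8 ✓.


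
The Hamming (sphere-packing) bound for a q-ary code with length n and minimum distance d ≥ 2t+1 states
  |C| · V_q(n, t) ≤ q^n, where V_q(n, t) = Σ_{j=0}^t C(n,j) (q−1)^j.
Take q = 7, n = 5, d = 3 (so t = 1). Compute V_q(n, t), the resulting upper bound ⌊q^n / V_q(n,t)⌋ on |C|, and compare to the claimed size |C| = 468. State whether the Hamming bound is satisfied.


V_q(n, t) = 31, q^n = 16807, Hamming bound = 542, |C| = 468 ≤ bound (satisfied).

Step 1: Compute V_q(n, t) = Σ_{j=0}^1 C(n, j) (q−1)^j.
  j = 0: C(5,0)·(6)^0 = 1·1 = 1.
  j = 1: C(5,1)·(6)^1 = 5·6 = 30.
  V_q(n, t) = 1 + 30 = 31.
Step 2: q^n = 7^5 = 16807.
Step 3: Hamming bound ⌊q^n / V_q(n,t)⌋ = ⌊16807/31⌋ = 542.
Step 4: Compare |C| = 468 to 542: satisfied.
The claimed |C| lies below the Hamming bound.


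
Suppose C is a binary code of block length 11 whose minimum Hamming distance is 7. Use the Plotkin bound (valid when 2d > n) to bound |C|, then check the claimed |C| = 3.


Plotkin bound M ≤ 4; given |C| = 3 ≤ bound (satisfied).

Check applicability: 2d = 14, n = 11.
2d − n = 3 > 0, so Plotkin applies.
Compute d/(2d−n) = 7/3 ≈ 2.3333.
⌊d/(2d−n)⌋ = 2.
Plotkin bound: M ≤ 2·2 = 4.
Given |C| = 3, check: satisfied.
This |C| is below the Plotkin bound.


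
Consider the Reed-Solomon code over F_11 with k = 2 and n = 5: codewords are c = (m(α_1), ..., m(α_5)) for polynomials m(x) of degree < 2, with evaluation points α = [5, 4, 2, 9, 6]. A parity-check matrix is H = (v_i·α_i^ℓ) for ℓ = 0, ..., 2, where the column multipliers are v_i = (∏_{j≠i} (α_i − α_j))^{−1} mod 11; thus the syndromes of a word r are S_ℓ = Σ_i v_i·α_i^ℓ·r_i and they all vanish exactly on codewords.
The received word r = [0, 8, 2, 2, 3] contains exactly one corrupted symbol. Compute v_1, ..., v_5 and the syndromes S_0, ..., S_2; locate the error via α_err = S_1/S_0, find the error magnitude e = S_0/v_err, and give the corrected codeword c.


S = (6, 10, 2), error at position 4, error magnitude e = 1, c = [0, 8, 2, 1, 3].

Step 1: column multipliers v_i = (∏_{j≠i}(α_i − α_j))^{−1} mod 11.
  i = 1 (α = 5): (5−4)(5−2)(5−9)(5−6) = 1·3·(−4)·(−1) = 12 ≡ 1, so v_1 = 1^{−1} = 1 (mod 11).
  i = 2 (α = 4): (4−5)(4−2)(4−9)(4−6) = (−1)·2·(−5)·(−2) = −20 ≡ 2, so v_2 = 2^{−1} = 6 (mod 11).
  i = 3 (α = 2): (2−5)(2−4)(2−9)(2−6) = (−3)·(−2)·(−7)·(−4) = 168 ≡ 3, so v_3 = 3^{−1} = 4 (mod 11).
  i = 4 (α = 9): (9−5)(9−4)(9−2)(9−6) = 4·5·7·3 = 420 ≡ 2, so v_4 = 2^{−1} = 6 (mod 11).
  i = 5 (α = 6): (6−5)(6−4)(6−2)(6−9) = 1·2·4·(−3) = −24 ≡ 9, so v_5 = 9^{−1} = 5 (mod 11).
  v = [1, 6, 4, 6, 5].
Step 2: syndromes of r = [0, 8, 2, 2, 3] (all sums mod 11).
  S_0 = Σ v_i r_i = 1·0 + 6·8 + 4·2 + 6·2 + 5·3 = 83 ≡ 6.
  S_1 = Σ v_i α_i r_i = 1·5·0 + 6·4·8 + 4·2·2 + 6·9·2 + 5·6·3 = 406 ≡ 10.
  α_i^2 mod 11 = [3, 5, 4, 4, 3].
  S_2 = Σ v_i α_i^2 r_i = 1·3·0 + 6·5·8 + 4·4·2 + 6·4·2 + 5·3·3 = 365 ≡ 2.
  S = (6, 10, 2) ≠ 0, so r is not a codeword (an error is present).
Step 3: locate the error. For a single error e at position i, S_ℓ = v_i·e·α_i^ℓ, so α_err = S_1/S_0.
  S_0^{−1} = 6^{−1} = 2 (mod 11), so α_err = 10·2 = 20 ≡ 9 = α_4. Error position i = 4.
  Consistency check: S_2/S_1 = 2·10 = 20 ≡ 9 = α_err ✓ (single-error assumption holds).
Step 4: error magnitude e = S_0/v_4 = S_0·∏_{j≠4}(α_4 − α_j) = 6·2 = 12 ≡ 1 (mod 11).
Step 5: correct position 4: c_4 = r_4 − e = 2 − 1 ≡ 1 (mod 11). Hence c = [0, 8, 2, 1, 3].
  Check: interpolating c through the α_i gives m(x) = 7 + 3·x (degree < 2) with m(α_i) = c_i for every i, so c is indeed a codeword.


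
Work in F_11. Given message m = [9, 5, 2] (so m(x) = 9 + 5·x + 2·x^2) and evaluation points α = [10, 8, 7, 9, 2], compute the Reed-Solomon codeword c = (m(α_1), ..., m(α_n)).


c = [6, 1, 10, 7, 5]

Message polynomial: m(x) = 9 + 5·x + 2·x^2 (mod 11).
For each evaluation point α_i, compute m(α_i) mod 11:
  α_1 = 10: Horner steps 2 → 3 → 6, so m(10) = 6.
  α_2 = 8: Horner steps 2 → 10 → 1, so m(8) = 1.
  α_3 = 7: Horner steps 2 → 8 → 10, so m(7) = 10.
  α_4 = 9: Horner steps 2 → 1 → 7, so m(9) = 7.
  α_5 = 2: Horner steps 2 → 9 → 5, so m(2) = 5.
Codeword c = [6, 1, 10, 7, 5] ∈ F_11^5.


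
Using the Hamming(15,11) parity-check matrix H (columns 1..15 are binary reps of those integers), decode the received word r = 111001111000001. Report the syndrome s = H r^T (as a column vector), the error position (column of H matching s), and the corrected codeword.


s = (1, 1, 1, 1)^T, error position = 15, corrected codeword c = 111001111000000

Compute s = H r^T mod 2 one row at a time:
  s_1 = 1 + 1 + 0 + 0 + 0 + 0 + 0 + 1 = 3 ≡ 1 (mod 2).
  s_2 = 0 + 0 + 1 + 1 + 0 + 0 + 0 + 1 = 3 ≡ 1 (mod 2).
  s_3 = 1 + 1 + 1 + 1 + 0 + 0 + 0 + 1 = 5 ≡ 1 (mod 2).
  s_4 = 1 + 1 + 0 + 1 + 1 + 0 + 0 + 1 = 5 ≡ 1 (mod 2).
s = (1, 1, 1, 1)^T — this equals column 15 of H (binary 1111), so error is at position 15.
Correct: flip bit 15 of r = 111001111000001 to get c = 111001111000000.


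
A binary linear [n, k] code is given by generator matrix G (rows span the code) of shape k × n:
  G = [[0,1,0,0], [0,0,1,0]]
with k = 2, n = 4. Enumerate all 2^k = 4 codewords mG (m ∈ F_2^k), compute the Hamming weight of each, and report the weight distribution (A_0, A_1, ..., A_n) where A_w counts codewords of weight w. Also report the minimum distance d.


Weight distribution: A_0 = 1, A_1 = 2, A_2 = 1. Minimum distance d = 1.

Enumerate all 2^2 = 4 messages m ∈ F_2^2.
For each, compute codeword c = mG in F_2^4, then tally its weight.
  m = 00 → c = 0000, weight = 0.
  m = 10 → c = 0100, weight = 1.
  m = 01 → c = 0010, weight = 1.
  m = 11 → c = 0110, weight = 2.
Tally weights:
  weight 0: 1 codewords.
  weight 1: 2 codewords.
  weight 2: 1 codewords.
Minimum distance d = smallest w > 0 with A_w > 0 = 1.
Sanity: Σ A_w = 4 = 2^2 = 4 ✓.


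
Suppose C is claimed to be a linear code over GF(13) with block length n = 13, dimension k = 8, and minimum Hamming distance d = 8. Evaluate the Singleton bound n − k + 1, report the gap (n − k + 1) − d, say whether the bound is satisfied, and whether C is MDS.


Singleton RHS = n − k + 1 = 6, slack = -2, bound violated (no such code; not MDS).

Singleton bound: d ≤ n − k + 1.
Here n = 13, k = 8, so n − k + 1 = 6.
Given d = 8, check d ≤ 6: NO.
Slack = (n − k + 1) − d = -2.
The slack is negative: d = 8 exceeds n − k + 1 = 6 by 2, so the Singleton bound is violated and no linear [13, 8, 8]_13 code can exist. In particular it is not MDS (MDS requires d = n − k + 1 exactly).
Description: the claimed parameters are [13, 8, 8]_13; such a code would be impossible (violates the Singleton bound).


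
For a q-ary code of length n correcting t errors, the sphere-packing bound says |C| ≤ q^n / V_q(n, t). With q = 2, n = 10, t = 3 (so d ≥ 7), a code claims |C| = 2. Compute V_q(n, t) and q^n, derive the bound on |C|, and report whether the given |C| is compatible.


V_q(n, t) = 176, q^n = 1024, Hamming bound = 5, |C| = 2 ≤ bound (satisfied).

Step 1: Compute V_q(n, t) = Σ_{j=0}^3 C(n, j) (q−1)^j.
  j = 0: C(10,0)·(1)^0 = 1·1 = 1.
  j = 1: C(10,1)·(1)^1 = 10·1 = 10.
  j = 2: C(10,2)·(1)^2 = 45·1 = 45.
  j = 3: C(10,3)·(1)^3 = 120·1 = 120.
  V_q(n, t) = 1 + 10 + 45 + 120 = 176.
Step 2: q^n = 2^10 = 1024.
Step 3: Hamming bound ⌊q^n / V_q(n,t)⌋ = ⌊1024/176⌋ = 5.
Step 4: Compare |C| = 2 to 5: satisfied.
The claimed |C| lies below the Hamming bound.


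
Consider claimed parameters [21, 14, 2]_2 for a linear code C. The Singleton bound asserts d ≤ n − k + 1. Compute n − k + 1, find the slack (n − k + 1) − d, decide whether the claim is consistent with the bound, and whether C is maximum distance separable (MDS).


Singleton RHS = n − k + 1 = 8, slack = 6, bound satisfied, not MDS.

Singleton bound: d ≤ n − k + 1.
Here n = 21, k = 14, so n − k + 1 = 8.
Given d = 2, check d ≤ 8: YES.
Slack = (n − k + 1) − d = 6.
The code is NOT MDS (slack = 6 > 0).
Description: the claimed parameters are [21, 14, 2]_2; such a code would be non-MDS.


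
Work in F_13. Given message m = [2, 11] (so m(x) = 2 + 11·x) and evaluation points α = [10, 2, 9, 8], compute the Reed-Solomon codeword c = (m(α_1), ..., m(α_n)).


c = [8, 11, 10, 12]

Message polynomial: m(x) = 2 + 11·x (mod 13).
For each evaluation point α_i, compute m(α_i) mod 13:
  α_1 = 10: Horner steps 11 → 8, so m(10) = 8.
  α_2 = 2: Horner steps 11 → 11, so m(2) = 11.
  α_3 = 9: Horner steps 11 → 10, so m(9) = 10.
  α_4 = 8: Horner steps 11 → 12, so m(8) = 12.
Codeword c = [8, 11, 10, 12] ∈ F_13^4.


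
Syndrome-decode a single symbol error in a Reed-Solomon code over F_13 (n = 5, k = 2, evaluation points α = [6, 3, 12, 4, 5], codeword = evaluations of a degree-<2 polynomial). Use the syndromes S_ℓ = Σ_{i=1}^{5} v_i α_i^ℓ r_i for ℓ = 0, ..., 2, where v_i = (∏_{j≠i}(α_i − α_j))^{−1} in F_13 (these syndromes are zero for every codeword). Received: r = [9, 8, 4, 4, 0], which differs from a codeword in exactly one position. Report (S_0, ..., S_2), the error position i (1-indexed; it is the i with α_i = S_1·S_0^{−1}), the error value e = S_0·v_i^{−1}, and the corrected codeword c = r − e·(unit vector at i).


S = (4, 9, 4), error at position 3, error magnitude e = 6, c = [9, 8, 11, 4, 0].

Step 1: column multipliers v_i = (∏_{j≠i}(α_i − α_j))^{−1} mod 13.
  i = 1 (α = 6): (6−3)(6−12)(6−4)(6−5) = 3·(−6)·2·1 = −36 ≡ 3, so v_1 = 3^{−1} = 9 (mod 13).
  i = 2 (α = 3): (3−6)(3−12)(3−4)(3−5) = (−3)·(−9)·(−1)·(−2) = 54 ≡ 2, so v_2 = 2^{−1} = 7 (mod 13).
  i = 3 (α = 12): (12−6)(12−3)(12−4)(12−5) = 6·9·8·7 = 3024 ≡ 8, so v_3 = 8^{−1} = 5 (mod 13).
  i = 4 (α = 4): (4−6)(4−3)(4−12)(4−5) = (−2)·1·(−8)·(−1) = −16 ≡ 10, so v_4 = 10^{−1} = 4 (mod 13).
  i = 5 (α = 5): (5−6)(5−3)(5−12)(5−4) = (−1)·2·(−7)·1 = 14 ≡ 1, so v_5 = 1^{−1} = 1 (mod 13).
  v = [9, 7, 5, 4, 1].
Step 2: syndromes of r = [9, 8, 4, 4, 0] (all sums mod 13).
  S_0 = Σ v_i r_i = 9·9 + 7·8 + 5·4 + 4·4 + 1·0 = 173 ≡ 4.
  S_1 = Σ v_i α_i r_i = 9·6·9 + 7·3·8 + 5·12·4 + 4·4·4 + 1·5·0 = 958 ≡ 9.
  α_i^2 mod 13 = [10, 9, 1, 3, 12].
  S_2 = Σ v_i α_i^2 r_i = 9·10·9 + 7·9·8 + 5·1·4 + 4·3·4 + 1·12·0 = 1382 ≡ 4.
  S = (4, 9, 4) ≠ 0, so r is not a codeword (an error is present).
Step 3: locate the error. For a single error e at position i, S_ℓ = v_i·e·α_i^ℓ, so α_err = S_1/S_0.
  S_0^{−1} = 4^{−1} = 10 (mod 13), so α_err = 9·10 = 90 ≡ 12 = α_3. Error position i = 3.
  Consistency check: S_2/S_1 = 4·3 = 12 ≡ 12 = α_err ✓ (single-error assumption holds).
Step 4: error magnitude e = S_0/v_3 = S_0·∏_{j≠3}(α_3 − α_j) = 4·8 = 32 ≡ 6 (mod 13).
Step 5: correct position 3: c_3 = r_3 − e = 4 − 6 ≡ 11 (mod 13). Hence c = [9, 8, 11, 4, 0].
  Check: interpolating c through the α_i gives m(x) = 7 + 9·x (degree < 2) with m(α_i) = c_i for every i, so c is indeed a codeword.


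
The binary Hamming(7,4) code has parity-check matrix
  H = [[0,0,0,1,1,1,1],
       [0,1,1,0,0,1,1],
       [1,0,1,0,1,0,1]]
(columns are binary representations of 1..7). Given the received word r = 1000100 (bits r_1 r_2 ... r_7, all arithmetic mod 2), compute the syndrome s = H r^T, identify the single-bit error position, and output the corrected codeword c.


s = (1, 0, 0)^T, error position = 4, corrected codeword c = 1001100

Compute s = H r^T mod 2 one row at a time:
  s_1 = 0 + 1 + 0 + 0 = 1 ≡ 1 (mod 2).
  s_2 = 0 + 0 + 0 + 0 = 0 ≡ 0 (mod 2).
  s_3 = 1 + 0 + 1 + 0 = 2 ≡ 0 (mod 2).
s = (1, 0, 0)^T — this equals column 4 of H (binary 100), so error is at position 4.
Correct: flip bit 4 of r = 1000100 to get c = 1001100.


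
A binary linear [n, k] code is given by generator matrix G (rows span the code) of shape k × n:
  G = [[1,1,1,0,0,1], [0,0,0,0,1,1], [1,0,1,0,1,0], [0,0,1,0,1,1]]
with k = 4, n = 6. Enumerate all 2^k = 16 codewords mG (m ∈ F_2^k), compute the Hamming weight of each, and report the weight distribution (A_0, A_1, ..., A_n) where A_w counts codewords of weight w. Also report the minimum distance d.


Weight distribution: A_0 = 1, A_1 = 2, A_2 = 4, A_3 = 6, A_4 = 3. Minimum distance d = 1.

Enumerate all 2^4 = 16 messages m ∈ F_2^4.
For each, compute codeword c = mG in F_2^6, then tally its weight.
  m = 0000 → c = 000000, weight = 0.
  m = 1000 → c = 111001, weight = 4.
  m = 0100 → c = 000011, weight = 2.
  m = 1100 → c = 111010, weight = 4.
  m = 0010 → c = 101010, weight = 3.
  m = 1010 → c = 010011, weight = 3.
  m = 0110 → c = 101001, weight = 3.
  m = 1110 → c = 010000, weight = 1.
  m = 0001 → c = 001011, weight = 3.
  m = 1001 → c = 110010, weight = 3.
  m = 0101 → c = 001000, weight = 1.
  m = 1101 → c = 110001, weight = 3.
  m = 0011 → c = 100001, weight = 2.
  m = 1011 → c = 011000, weight = 2.
  m = 0111 → c = 100010, weight = 2.
  m = 1111 → c = 011011, weight = 4.
Tally weights:
  weight 0: 1 codewords.
  weight 1: 2 codewords.
  weight 2: 4 codewords.
  weight 3: 6 codewords.
  weight 4: 3 codewords.
Minimum distance d = smallest w > 0 with A_w > 0 = 1.
Sanity: Σ A_w = 16 = 2^4 = 16 ✓.


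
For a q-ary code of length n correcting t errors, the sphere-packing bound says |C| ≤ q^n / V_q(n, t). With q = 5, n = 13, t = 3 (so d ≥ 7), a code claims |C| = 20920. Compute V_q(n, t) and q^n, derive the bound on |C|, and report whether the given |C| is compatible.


V_q(n, t) = 19605, q^n = 1220703125, Hamming bound = 62264, |C| = 20920 ≤ bound (satisfied).

Step 1: Compute V_q(n, t) = Σ_{j=0}^3 C(n, j) (q−1)^j.
  j = 0: C(13,0)·(4)^0 = 1·1 = 1.
  j = 1: C(13,1)·(4)^1 = 13·4 = 52.
  j = 2: C(13,2)·(4)^2 = 78·16 = 1248.
  j = 3: C(13,3)·(4)^3 = 286·64 = 18304.
  V_q(n, t) = 1 + 52 + 1248 + 18304 = 19605.
Step 2: q^n = 5^13 = 1220703125.
Step 3: Hamming bound ⌊q^n / V_q(n,t)⌋ = ⌊1220703125/19605⌋ = 62264.
Step 4: Compare |C| = 20920 to 62264: satisfied.
The claimed |C| lies below the Hamming bound.


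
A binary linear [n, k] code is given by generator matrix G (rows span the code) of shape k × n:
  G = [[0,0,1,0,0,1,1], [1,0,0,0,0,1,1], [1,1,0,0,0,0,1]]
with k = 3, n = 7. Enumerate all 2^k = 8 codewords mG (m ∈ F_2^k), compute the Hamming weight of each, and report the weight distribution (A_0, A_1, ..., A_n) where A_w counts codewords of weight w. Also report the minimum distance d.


Weight distribution: A_0 = 1, A_2 = 2, A_3 = 4, A_4 = 1. Minimum distance d = 2.

Enumerate all 2^3 = 8 messages m ∈ F_2^3.
For each, compute codeword c = mG in F_2^7, then tally its weight.
  m = 000 → c = 0000000, weight = 0.
  m = 100 → c = 0010011, weight = 3.
  m = 010 → c = 1000011, weight = 3.
  m = 110 → c = 1010000, weight = 2.
  m = 001 → c = 1100001, weight = 3.
  m = 101 → c = 1110010, weight = 4.
  m = 011 → c = 0100010, weight = 2.
  m = 111 → c = 0110001, weight = 3.
Tally weights:
  weight 0: 1 codewords.
  weight 2: 2 codewords.
  weight 3: 4 codewords.
  weight 4: 1 codewords.
Minimum distance d = smallest w > 0 with A_w > 0 = 2.
Sanity: Σ A_w = 8 = 2^3 = 8 ✓.


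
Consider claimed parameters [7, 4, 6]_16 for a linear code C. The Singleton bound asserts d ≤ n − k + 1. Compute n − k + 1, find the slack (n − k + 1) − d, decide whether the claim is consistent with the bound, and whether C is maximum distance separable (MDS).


Singleton RHS = n − k + 1 = 4, slack = -2, bound violated (no such code; not MDS).

Singleton bound: d ≤ n − k + 1.
Here n = 7, k = 4, so n − k + 1 = 4.
Given d = 6, check d ≤ 4: NO.
Slack = (n − k + 1) − d = -2.
The slack is negative: d = 6 exceeds n − k + 1 = 4 by 2, so the Singleton bound is violated and no linear [7, 4, 6]_16 code can exist. In particular it is not MDS (MDS requires d = n − k + 1 exactly).
Description: the claimed parameters are [7, 4, 6]_16; such a code would be impossible (violates the Singleton bound).


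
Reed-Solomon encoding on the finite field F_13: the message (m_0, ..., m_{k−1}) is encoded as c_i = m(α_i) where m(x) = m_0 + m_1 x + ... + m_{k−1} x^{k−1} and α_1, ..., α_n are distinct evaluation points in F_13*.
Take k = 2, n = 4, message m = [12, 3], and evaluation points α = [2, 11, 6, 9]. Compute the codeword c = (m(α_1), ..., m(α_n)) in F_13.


c = [5, 6, 4, 0]

Message polynomial: m(x) = 12 + 3·x (mod 13).
For each evaluation point α_i, compute m(α_i) mod 13:
  α_1 = 2: Horner steps 3 → 5, so m(2) = 5.
  α_2 = 11: Horner steps 3 → 6, so m(11) = 6.
  α_3 = 6: Horner steps 3 → 4, so m(6) = 4.
  α_4 = 9: Horner steps 3 → 0, so m(9) = 0.
Codeword c = [5, 6, 4, 0] ∈ F_13^4.


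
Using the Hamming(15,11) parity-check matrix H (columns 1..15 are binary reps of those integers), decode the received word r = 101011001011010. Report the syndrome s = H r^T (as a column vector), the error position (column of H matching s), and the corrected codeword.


s = (0, 0, 0, 1)^T, error position = 1, corrected codeword c = 001011001011010

Compute s = H r^T mod 2 one row at a time:
  s_1 = 0 + 1 + 0 + 1 + 1 + 0 + 1 + 0 = 4 ≡ 0 (mod 2).
  s_2 = 0 + 1 + 1 + 0 + 1 + 0 + 1 + 0 = 4 ≡ 0 (mod 2).
  s_3 = 0 + 1 + 1 + 0 + 0 + 1 + 1 + 0 = 4 ≡ 0 (mod 2).
  s_4 = 1 + 1 + 1 + 0 + 1 + 1 + 0 + 0 = 5 ≡ 1 (mod 2).
s = (0, 0, 0, 1)^T — this equals column 1 of H (binary 0001), so error is at position 1.
Correct: flip bit 1 of r = 101011001011010 to get c = 001011001011010.


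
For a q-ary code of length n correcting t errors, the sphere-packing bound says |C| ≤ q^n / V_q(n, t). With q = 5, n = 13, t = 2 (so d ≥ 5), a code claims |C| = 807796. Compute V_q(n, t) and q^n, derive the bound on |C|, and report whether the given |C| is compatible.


V_q(n, t) = 1301, q^n = 1220703125, Hamming bound = 938280, |C| = 807796 ≤ bound (satisfied).

Step 1: Compute V_q(n, t) = Σ_{j=0}^2 C(n, j) (q−1)^j.
  j = 0: C(13,0)·(4)^0 = 1·1 = 1.
  j = 1: C(13,1)·(4)^1 = 13·4 = 52.
  j = 2: C(13,2)·(4)^2 = 78·16 = 1248.
  V_q(n, t) = 1 + 52 + 1248 = 1301.
Step 2: q^n = 5^13 = 1220703125.
Step 3: Hamming bound ⌊q^n / V_q(n,t)⌋ = ⌊1220703125/1301⌋ = 938280.
Step 4: Compare |C| = 807796 to 938280: satisfied.
The claimed |C| lies below the Hamming bound.


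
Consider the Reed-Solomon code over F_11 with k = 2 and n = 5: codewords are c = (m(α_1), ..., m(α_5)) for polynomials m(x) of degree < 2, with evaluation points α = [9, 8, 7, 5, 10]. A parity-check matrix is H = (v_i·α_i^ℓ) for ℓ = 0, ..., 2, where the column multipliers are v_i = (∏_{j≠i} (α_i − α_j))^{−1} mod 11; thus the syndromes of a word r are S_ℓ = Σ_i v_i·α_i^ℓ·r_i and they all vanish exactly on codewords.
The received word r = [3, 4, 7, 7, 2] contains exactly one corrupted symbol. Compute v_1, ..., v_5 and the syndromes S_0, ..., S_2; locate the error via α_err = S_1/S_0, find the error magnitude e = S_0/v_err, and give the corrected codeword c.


S = (9, 8, 1), error at position 3, error magnitude e = 2, c = [3, 4, 5, 7, 2].

Step 1: column multipliers v_i = (∏_{j≠i}(α_i − α_j))^{−1} mod 11.
  i = 1 (α = 9): (9−8)(9−7)(9−5)(9−10) = 1·2·4·(−1) = −8 ≡ 3, so v_1 = 3^{−1} = 4 (mod 11).
  i = 2 (α = 8): (8−9)(8−7)(8−5)(8−10) = (−1)·1·3·(−2) = 6 ≡ 6, so v_2 = 6^{−1} = 2 (mod 11).
  i = 3 (α = 7): (7−9)(7−8)(7−5)(7−10) = (−2)·(−1)·2·(−3) = −12 ≡ 10, so v_3 = 10^{−1} = 10 (mod 11).
  i = 4 (α = 5): (5−9)(5−8)(5−7)(5−10) = (−4)·(−3)·(−2)·(−5) = 120 ≡ 10, so v_4 = 10^{−1} = 10 (mod 11).
  i = 5 (α = 10): (10−9)(10−8)(10−7)(10−5) = 1·2·3·5 = 30 ≡ 8, so v_5 = 8^{−1} = 7 (mod 11).
  v = [4, 2, 10, 10, 7].
Step 2: syndromes of r = [3, 4, 7, 7, 2] (all sums mod 11).
  S_0 = Σ v_i r_i = 4·3 + 2·4 + 10·7 + 10·7 + 7·2 = 174 ≡ 9.
  S_1 = Σ v_i α_i r_i = 4·9·3 + 2·8·4 + 10·7·7 + 10·5·7 + 7·10·2 = 1152 ≡ 8.
  α_i^2 mod 11 = [4, 9, 5, 3, 1].
  S_2 = Σ v_i α_i^2 r_i = 4·4·3 + 2·9·4 + 10·5·7 + 10·3·7 + 7·1·2 = 694 ≡ 1.
  S = (9, 8, 1) ≠ 0, so r is not a codeword (an error is present).
Step 3: locate the error. For a single error e at position i, S_ℓ = v_i·e·α_i^ℓ, so α_err = S_1/S_0.
  S_0^{−1} = 9^{−1} = 5 (mod 11), so α_err = 8·5 = 40 ≡ 7 = α_3. Error position i = 3.
  Consistency check: S_2/S_1 = 1·7 = 7 ≡ 7 = α_err ✓ (single-error assumption holds).
Step 4: error magnitude e = S_0/v_3 = S_0·∏_{j≠3}(α_3 − α_j) = 9·10 = 90 ≡ 2 (mod 11).
Step 5: correct position 3: c_3 = r_3 − e = 7 − 2 ≡ 5 (mod 11). Hence c = [3, 4, 5, 7, 2].
  Check: interpolating c through the α_i gives m(x) = 1 + 10·x (degree < 2) with m(α_i) = c_i for every i, so c is indeed a codeword.


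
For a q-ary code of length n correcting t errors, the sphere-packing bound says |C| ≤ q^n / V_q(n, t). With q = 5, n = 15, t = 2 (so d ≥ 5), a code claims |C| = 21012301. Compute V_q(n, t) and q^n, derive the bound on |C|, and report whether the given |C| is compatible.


V_q(n, t) = 1741, q^n = 30517578125, Hamming bound = 17528764, |C| = 21012301 > bound (violated).

Step 1: Compute V_q(n, t) = Σ_{j=0}^2 C(n, j) (q−1)^j.
  j = 0: C(15,0)·(4)^0 = 1·1 = 1.
  j = 1: C(15,1)·(4)^1 = 15·4 = 60.
  j = 2: C(15,2)·(4)^2 = 105·16 = 1680.
  V_q(n, t) = 1 + 60 + 1680 = 1741.
Step 2: q^n = 5^15 = 30517578125.
Step 3: Hamming bound ⌊q^n / V_q(n,t)⌋ = ⌊30517578125/1741⌋ = 17528764.
Step 4: Compare |C| = 21012301 to 17528764: violated.
The claimed |C| lies above the Hamming bound, so no 5-ary code of length 15 with d ≥ 5 can have 21012301 codewords.


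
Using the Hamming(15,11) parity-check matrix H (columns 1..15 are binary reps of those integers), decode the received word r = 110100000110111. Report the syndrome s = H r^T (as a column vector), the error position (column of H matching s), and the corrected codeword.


s = (1, 0, 1, 0)^T, error position = 10, corrected codeword c = 110100000010111

Compute s = H r^T mod 2 one row at a time:
  s_1 = 0 + 0 + 1 + 1 + 0 + 1 + 1 + 1 = 5 ≡ 1 (mod 2).
  s_2 = 1 + 0 + 0 + 0 + 0 + 1 + 1 + 1 = 4 ≡ 0 (mod 2).
  s_3 = 1 + 0 + 0 + 0 + 1 + 1 + 1 + 1 = 5 ≡ 1 (mod 2).
  s_4 = 1 + 0 + 0 + 0 + 0 + 1 + 1 + 1 = 4 ≡ 0 (mod 2).
s = (1, 0, 1, 0)^T — this equals column 10 of H (binary 1010), so error is at position 10.
Correct: flip bit 10 of r = 110100000110111 to get c = 110100000010111.


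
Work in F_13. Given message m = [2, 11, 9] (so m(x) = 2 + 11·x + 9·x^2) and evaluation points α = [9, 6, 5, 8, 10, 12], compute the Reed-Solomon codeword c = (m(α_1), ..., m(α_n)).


c = [11, 2, 9, 3, 11, 0]

Message polynomial: m(x) = 2 + 11·x + 9·x^2 (mod 13).
For each evaluation point α_i, compute m(α_i) mod 13:
  α_1 = 9: Horner steps 9 → 1 → 11, so m(9) = 11.
  α_2 = 6: Horner steps 9 → 0 → 2, so m(6) = 2.
  α_3 = 5: Horner steps 9 → 4 → 9, so m(5) = 9.
  α_4 = 8: Horner steps 9 → 5 → 3, so m(8) = 3.
  α_5 = 10: Horner steps 9 → 10 → 11, so m(10) = 11.
  α_6 = 12: Horner steps 9 → 2 → 0, so m(12) = 0.
Codeword c = [11, 2, 9, 3, 11, 0] ∈ F_13^6.


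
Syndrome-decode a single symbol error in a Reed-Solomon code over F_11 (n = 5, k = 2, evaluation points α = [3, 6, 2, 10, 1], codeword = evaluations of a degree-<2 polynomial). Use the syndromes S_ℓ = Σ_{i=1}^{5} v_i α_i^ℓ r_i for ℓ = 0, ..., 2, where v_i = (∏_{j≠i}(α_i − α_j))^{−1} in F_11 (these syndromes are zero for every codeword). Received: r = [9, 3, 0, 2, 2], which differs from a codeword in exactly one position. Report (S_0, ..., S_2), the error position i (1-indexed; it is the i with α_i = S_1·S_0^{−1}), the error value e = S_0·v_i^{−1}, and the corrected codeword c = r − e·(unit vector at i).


S = (6, 5, 6), error at position 4, error magnitude e = 7, c = [9, 3, 0, 6, 2].

Step 1: column multipliers v_i = (∏_{j≠i}(α_i − α_j))^{−1} mod 11.
  i = 1 (α = 3): (3−6)(3−2)(3−10)(3−1) = (−3)·1·(−7)·2 = 42 ≡ 9, so v_1 = 9^{−1} = 5 (mod 11).
  i = 2 (α = 6): (6−3)(6−2)(6−10)(6−1) = 3·4·(−4)·5 = −240 ≡ 2, so v_2 = 2^{−1} = 6 (mod 11).
  i = 3 (α = 2): (2−3)(2−6)(2−10)(2−1) = (−1)·(−4)·(−8)·1 = −32 ≡ 1, so v_3 = 1^{−1} = 1 (mod 11).
  i = 4 (α = 10): (10−3)(10−6)(10−2)(10−1) = 7·4·8·9 = 2016 ≡ 3, so v_4 = 3^{−1} = 4 (mod 11).
  i = 5 (α = 1): (1−3)(1−6)(1−2)(1−10) = (−2)·(−5)·(−1)·(−9) = 90 ≡ 2, so v_5 = 2^{−1} = 6 (mod 11).
  v = [5, 6, 1, 4, 6].
Step 2: syndromes of r = [9, 3, 0, 2, 2] (all sums mod 11).
  S_0 = Σ v_i r_i = 5·9 + 6·3 + 1·0 + 4·2 + 6·2 = 83 ≡ 6.
  S_1 = Σ v_i α_i r_i = 5·3·9 + 6·6·3 + 1·2·0 + 4·10·2 + 6·1·2 = 335 ≡ 5.
  α_i^2 mod 11 = [9, 3, 4, 1, 1].
  S_2 = Σ v_i α_i^2 r_i = 5·9·9 + 6·3·3 + 1·4·0 + 4·1·2 + 6·1·2 = 479 ≡ 6.
  S = (6, 5, 6) ≠ 0, so r is not a codeword (an error is present).
Step 3: locate the error. For a single error e at position i, S_ℓ = v_i·e·α_i^ℓ, so α_err = S_1/S_0.
  S_0^{−1} = 6^{−1} = 2 (mod 11), so α_err = 5·2 = 10 ≡ 10 = α_4. Error position i = 4.
  Consistency check: S_2/S_1 = 6·9 = 54 ≡ 10 = α_err ✓ (single-error assumption holds).
Step 4: error magnitude e = S_0/v_4 = S_0·∏_{j≠4}(α_4 − α_j) = 6·3 = 18 ≡ 7 (mod 11).
Step 5: correct position 4: c_4 = r_4 − e = 2 − 7 ≡ 6 (mod 11). Hence c = [9, 3, 0, 6, 2].
  Check: interpolating c through the α_i gives m(x) = 4 + 9·x (degree < 2) with m(α_i) = c_i for every i, so c is indeed a codeword.


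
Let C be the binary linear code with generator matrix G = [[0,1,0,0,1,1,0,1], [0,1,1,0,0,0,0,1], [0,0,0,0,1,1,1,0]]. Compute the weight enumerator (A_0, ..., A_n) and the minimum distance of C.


Weight distribution: A_0 = 1, A_2 = 1, A_3 = 4, A_4 = 1, A_6 = 1. Minimum distance d = 2.

Enumerate all 2^3 = 8 messages m ∈ F_2^3.
For each, compute codeword c = mG in F_2^8, then tally its weight.
  m = 000 → c = 00000000, weight = 0.
  m = 100 → c = 01001101, weight = 4.
  m = 010 → c = 01100001, weight = 3.
  m = 110 → c = 00101100, weight = 3.
  m = 001 → c = 00001110, weight = 3.
  m = 101 → c = 01000011, weight = 3.
  m = 011 → c = 01101111, weight = 6.
  m = 111 → c = 00100010, weight = 2.
Tally weights:
  weight 0: 1 codewords.
  weight 2: 1 codewords.
  weight 3: 4 codewords.
  weight 4: 1 codewords.
  weight 6: 1 codewords.
Minimum distance d = smallest w > 0 with A_w > 0 = 2.
Sanity: Σ A_w = 8 = 2^3 = 8 ✓.


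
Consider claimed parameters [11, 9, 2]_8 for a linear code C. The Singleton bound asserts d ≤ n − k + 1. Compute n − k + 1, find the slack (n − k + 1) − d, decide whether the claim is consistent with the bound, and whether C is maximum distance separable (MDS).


Singleton RHS = n − k + 1 = 3, slack = 1, bound satisfied, not MDS.

Singleton bound: d ≤ n − k + 1.
Here n = 11, k = 9, so n − k + 1 = 3.
Given d = 2, check d ≤ 3: YES.
Slack = (n − k + 1) − d = 1.
The code is NOT MDS (slack = 1 > 0).
Description: the claimed parameters are [11, 9, 2]_8; such a code would be non-MDS.


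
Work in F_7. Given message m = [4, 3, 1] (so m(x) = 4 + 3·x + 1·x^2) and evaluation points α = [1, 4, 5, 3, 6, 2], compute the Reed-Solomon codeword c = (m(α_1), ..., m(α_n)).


c = [1, 4, 2, 1, 2, 0]

Message polynomial: m(x) = 4 + 3·x + 1·x^2 (mod 7).
For each evaluation point α_i, compute m(α_i) mod 7:
  α_1 = 1: Horner steps 1 → 4 → 1, so m(1) = 1.
  α_2 = 4: Horner steps 1 → 0 → 4, so m(4) = 4.
  α_3 = 5: Horner steps 1 → 1 → 2, so m(5) = 2.
  α_4 = 3: Horner steps 1 → 6 → 1, so m(3) = 1.
  α_5 = 6: Horner steps 1 → 2 → 2, so m(6) = 2.
  α_6 = 2: Horner steps 1 → 5 → 0, so m(2) = 0.
Codeword c = [1, 4, 2, 1, 2, 0] ∈ F_7^6.


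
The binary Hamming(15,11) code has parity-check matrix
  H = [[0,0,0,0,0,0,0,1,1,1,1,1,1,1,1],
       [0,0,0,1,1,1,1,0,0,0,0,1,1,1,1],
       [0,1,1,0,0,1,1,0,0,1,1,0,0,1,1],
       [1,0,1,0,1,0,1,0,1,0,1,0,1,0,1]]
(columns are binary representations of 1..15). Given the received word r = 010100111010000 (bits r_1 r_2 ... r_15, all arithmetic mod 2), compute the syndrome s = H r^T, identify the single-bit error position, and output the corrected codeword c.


s = (1, 0, 1, 1)^T, error position = 11, corrected codeword c = 010100111000000

Compute s = H r^T mod 2 one row at a time:
  s_1 = 1 + 1 + 0 + 1 + 0 + 0 + 0 + 0 = 3 ≡ 1 (mod 2).
  s_2 = 1 + 0 + 0 + 1 + 0 + 0 + 0 + 0 = 2 ≡ 0 (mod 2).
  s_3 = 1 + 0 + 0 + 1 + 0 + 1 + 0 + 0 = 3 ≡ 1 (mod 2).
  s_4 = 0 + 0 + 0 + 1 + 1 + 1 + 0 + 0 = 3 ≡ 1 (mod 2).
s = (1, 0, 1, 1)^T — this equals column 11 of H (binary 1011), so error is at position 11.
Correct: flip bit 11 of r = 010100111010000 to get c = 010100111000000.


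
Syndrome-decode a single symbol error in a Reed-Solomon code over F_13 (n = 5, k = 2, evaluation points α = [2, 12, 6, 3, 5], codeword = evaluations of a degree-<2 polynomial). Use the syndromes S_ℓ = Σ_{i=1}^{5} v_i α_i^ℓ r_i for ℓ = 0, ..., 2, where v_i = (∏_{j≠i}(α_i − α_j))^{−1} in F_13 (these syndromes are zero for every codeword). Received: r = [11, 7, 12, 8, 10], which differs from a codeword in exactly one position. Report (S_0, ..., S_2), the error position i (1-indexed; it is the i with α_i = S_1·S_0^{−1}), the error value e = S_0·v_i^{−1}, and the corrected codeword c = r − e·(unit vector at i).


S = (7, 9, 6), error at position 5, error magnitude e = 8, c = [11, 7, 12, 8, 2].

Step 1: column multipliers v_i = (∏_{j≠i}(α_i − α_j))^{−1} mod 13.
  i = 1 (α = 2): (2−12)(2−6)(2−3)(2−5) = (−10)·(−4)·(−1)·(−3) = 120 ≡ 3, so v_1 = 3^{−1} = 9 (mod 13).
  i = 2 (α = 12): (12−2)(12−6)(12−3)(12−5) = 10·6·9·7 = 3780 ≡ 10, so v_2 = 10^{−1} = 4 (mod 13).
  i = 3 (α = 6): (6−2)(6−12)(6−3)(6−5) = 4·(−6)·3·1 = −72 ≡ 6, so v_3 = 6^{−1} = 11 (mod 13).
  i = 4 (α = 3): (3−2)(3−12)(3−6)(3−5) = 1·(−9)·(−3)·(−2) = −54 ≡ 11, so v_4 = 11^{−1} = 6 (mod 13).
  i = 5 (α = 5): (5−2)(5−12)(5−6)(5−3) = 3·(−7)·(−1)·2 = 42 ≡ 3, so v_5 = 3^{−1} = 9 (mod 13).
  v = [9, 4, 11, 6, 9].
Step 2: syndromes of r = [11, 7, 12, 8, 10] (all sums mod 13).
  S_0 = Σ v_i r_i = 9·11 + 4·7 + 11·12 + 6·8 + 9·10 = 397 ≡ 7.
  S_1 = Σ v_i α_i r_i = 9·2·11 + 4·12·7 + 11·6·12 + 6·3·8 + 9·5·10 = 1920 ≡ 9.
  α_i^2 mod 13 = [4, 1, 10, 9, 12].
  S_2 = Σ v_i α_i^2 r_i = 9·4·11 + 4·1·7 + 11·10·12 + 6·9·8 + 9·12·10 = 3256 ≡ 6.
  S = (7, 9, 6) ≠ 0, so r is not a codeword (an error is present).
Step 3: locate the error. For a single error e at position i, S_ℓ = v_i·e·α_i^ℓ, so α_err = S_1/S_0.
  S_0^{−1} = 7^{−1} = 2 (mod 13), so α_err = 9·2 = 18 ≡ 5 = α_5. Error position i = 5.
  Consistency check: S_2/S_1 = 6·3 = 18 ≡ 5 = α_err ✓ (single-error assumption holds).
Step 4: error magnitude e = S_0/v_5 = S_0·∏_{j≠5}(α_5 − α_j) = 7·3 = 21 ≡ 8 (mod 13).
Step 5: correct position 5: c_5 = r_5 − e = 10 − 8 ≡ 2 (mod 13). Hence c = [11, 7, 12, 8, 2].
  Check: interpolating c through the α_i gives m(x) = 4 + 10·x (degree < 2) with m(α_i) = c_i for every i, so c is indeed a codeword.


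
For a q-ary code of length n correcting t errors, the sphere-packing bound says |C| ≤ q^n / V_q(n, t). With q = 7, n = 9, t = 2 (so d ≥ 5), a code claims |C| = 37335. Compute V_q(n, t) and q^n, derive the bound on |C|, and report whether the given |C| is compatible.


V_q(n, t) = 1351, q^n = 40353607, Hamming bound = 29869, |C| = 37335 > bound (violated).

Step 1: Compute V_q(n, t) = Σ_{j=0}^2 C(n, j) (q−1)^j.
  j = 0: C(9,0)·(6)^0 = 1·1 = 1.
  j = 1: C(9,1)·(6)^1 = 9·6 = 54.
  j = 2: C(9,2)·(6)^2 = 36·36 = 1296.
  V_q(n, t) = 1 + 54 + 1296 = 1351.
Step 2: q^n = 7^9 = 40353607.
Step 3: Hamming bound ⌊q^n / V_q(n,t)⌋ = ⌊40353607/1351⌋ = 29869.
Step 4: Compare |C| = 37335 to 29869: violated.
The claimed |C| lies above the Hamming bound, so no 7-ary code of length 9 with d ≥ 5 can have 37335 codewords.


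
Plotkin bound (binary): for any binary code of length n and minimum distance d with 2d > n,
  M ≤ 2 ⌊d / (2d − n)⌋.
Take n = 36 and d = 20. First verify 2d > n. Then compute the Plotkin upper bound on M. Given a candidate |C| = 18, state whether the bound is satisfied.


Plotkin bound M ≤ 10; given |C| = 18 > bound (violated).

Check applicability: 2d = 40, n = 36.
2d − n = 4 > 0, so Plotkin applies.
Compute d/(2d−n) = 20/4 ≈ 5.0000.
⌊d/(2d−n)⌋ = 5.
Plotkin bound: M ≤ 2·5 = 10.
Given |C| = 18, check: VIOLATED.
This |C| is above the Plotkin bound, so no binary code with n = 36, d = 20 and 18 codewords exists.


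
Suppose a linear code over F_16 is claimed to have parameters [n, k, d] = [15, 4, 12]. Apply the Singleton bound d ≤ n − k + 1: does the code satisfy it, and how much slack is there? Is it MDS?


Singleton RHS = n − k + 1 = 12, slack = 0, bound satisfied, MDS.

Singleton bound: d ≤ n − k + 1.
Here n = 15, k = 4, so n − k + 1 = 12.
Given d = 12, check d ≤ 12: YES.
Slack = (n − k + 1) − d = 0.
The code is MDS (slack = 0).
Description: the claimed parameters are [15, 4, 12]_16; such a code would be MDS (meets Singleton bound).


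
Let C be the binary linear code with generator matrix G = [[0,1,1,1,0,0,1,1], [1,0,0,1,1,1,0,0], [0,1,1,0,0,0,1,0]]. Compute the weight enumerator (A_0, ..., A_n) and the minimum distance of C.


Weight distribution: A_0 = 1, A_2 = 1, A_3 = 1, A_4 = 2, A_5 = 1, A_7 = 2. Minimum distance d = 2.

Enumerate all 2^3 = 8 messages m ∈ F_2^3.
For each, compute codeword c = mG in F_2^8, then tally its weight.
  m = 000 → c = 00000000, weight = 0.
  m = 100 → c = 01110011, weight = 5.
  m = 010 → c = 10011100, weight = 4.
  m = 110 → c = 11101111, weight = 7.
  m = 001 → c = 01100010, weight = 3.
  m = 101 → c = 00010001, weight = 2.
  m = 011 → c = 11111110, weight = 7.
  m = 111 → c = 10001101, weight = 4.
Tally weights:
  weight 0: 1 codewords.
  weight 2: 1 codewords.
  weight 3: 1 codewords.
  weight 4: 2 codewords.
  weight 5: 1 codewords.
  weight 7: 2 codewords.
Minimum distance d = smallest w > 0 with A_w > 0 = 2.
Sanity: Σ A_w = 8 = 2^3 = 8 ✓.


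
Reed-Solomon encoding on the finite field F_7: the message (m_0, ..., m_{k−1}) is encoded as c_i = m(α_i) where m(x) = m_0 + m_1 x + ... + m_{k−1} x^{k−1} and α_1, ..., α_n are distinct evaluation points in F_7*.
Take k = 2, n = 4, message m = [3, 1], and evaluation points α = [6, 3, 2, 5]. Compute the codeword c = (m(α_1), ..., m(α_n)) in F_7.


c = [2, 6, 5, 1]

Message polynomial: m(x) = 3 + 1·x (mod 7).
For each evaluation point α_i, compute m(α_i) mod 7:
  α_1 = 6: Horner steps 1 → 2, so m(6) = 2.
  α_2 = 3: Horner steps 1 → 6, so m(3) = 6.
  α_3 = 2: Horner steps 1 → 5, so m(2) = 5.
  α_4 = 5: Horner steps 1 → 1, so m(5) = 1.
Codeword c = [2, 6, 5, 1] ∈ F_7^4.
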